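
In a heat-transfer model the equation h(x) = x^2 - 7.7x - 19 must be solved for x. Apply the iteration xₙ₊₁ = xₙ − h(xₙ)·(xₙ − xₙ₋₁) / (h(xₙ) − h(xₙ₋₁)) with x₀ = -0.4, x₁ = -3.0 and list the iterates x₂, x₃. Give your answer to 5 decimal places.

-1.81982, -1.95366

h(-0.4) = -15.7600000, h(-3.0) = 13.1000000
x₂ = -3.0000000 − 13.1000000·(-3.0000000 − (-0.4000000)) / (13.1000000 − (-15.7600000)) = -3.0000000 − (-34.0600000)/(28.8600000) = -1.8198198
h(-1.8198198) = -1.6756432
x₃ = -1.8198198 − (-1.6756432)·(-1.8198198 − (-3.0000000)) / (-1.6756432 − 13.1000000) = -1.8198198 − (-1.9775609)/(-14.7756432) = -1.9536591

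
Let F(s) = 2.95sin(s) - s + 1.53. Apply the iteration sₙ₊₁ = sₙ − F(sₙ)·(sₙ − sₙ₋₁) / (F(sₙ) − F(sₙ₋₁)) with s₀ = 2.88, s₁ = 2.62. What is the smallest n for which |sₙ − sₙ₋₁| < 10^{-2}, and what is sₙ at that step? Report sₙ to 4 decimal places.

n = 3, sₙ = 2.7247

F(2.88) = -0.587073, F(2.62) = 0.379872
s₂ = 2.620000 − 0.379872·(-0.260000)/(0.966945) = 2.722143;  |Δ| = 0.102143
F(2.722143) = 0.009268
s₃ = 2.722143 − 0.009268·(0.102143)/(-0.370604) = 2.724697;  |Δ| = 0.002554
|s₃ − s₂| = 0.002554 < 10^{-2}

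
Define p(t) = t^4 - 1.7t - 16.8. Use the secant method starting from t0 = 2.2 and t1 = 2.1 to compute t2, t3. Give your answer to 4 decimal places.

p(2.2) = 2.885600, p(2.1) = -0.921900
t2 = 2.100000 − (-0.921900)·(2.100000 − 2.200000) / (-0.921900 − 2.885600) = 2.100000 − (0.092190)/(-3.807500) = 2.124213
p(2.124213) = -0.050493
t3 = 2.124213 − (-0.050493)·(2.124213 − 2.100000) / (-0.050493 − (-0.921900)) = 2.124213 − (-0.001223)/(0.871407) = 2.125616

2.1242, 2.1256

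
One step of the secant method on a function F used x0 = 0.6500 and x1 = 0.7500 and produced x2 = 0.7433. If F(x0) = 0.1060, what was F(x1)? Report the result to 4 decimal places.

-0.0076

The secant line through (0.6500, 0.1060) and (0.7500, F(x1)) crosses zero at x2 = 0.7433.
So (0.6500, 0.1060), (0.7500, F(x1)), (0.7433, 0) are collinear:
F(x1) = 0.1060 · (0.7500 − 0.7433) / (0.6500 − 0.7433) = 0.1060 · (0.006700)/(-0.093300) = -0.007612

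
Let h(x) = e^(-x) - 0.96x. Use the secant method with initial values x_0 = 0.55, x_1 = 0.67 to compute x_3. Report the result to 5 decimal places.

h(0.55) = 0.0489498, h(0.67) = -0.1314914
x_2 = 0.6700000 − (-0.1314914)·(0.6700000 − 0.5500000) / (-0.1314914 − 0.0489498) = 0.6700000 − (-0.0157790)/(-0.1804412) = 0.5825534
h(0.5825534) = -0.0007807
x_3 = 0.5825534 − (-0.0007807)·(0.5825534 − 0.6700000) / (-0.0007807 − (-0.1314914)) = 0.5825534 − (0.0000683)/(0.1307107) = 0.5820311

0.58203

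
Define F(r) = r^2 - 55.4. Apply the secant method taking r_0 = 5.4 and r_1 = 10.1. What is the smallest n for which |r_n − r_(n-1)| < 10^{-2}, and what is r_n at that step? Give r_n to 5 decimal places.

n = 5, r_n = 7.44311

F(5.4) = -26.2400000, F(10.1) = 46.6100000
r_2 = 10.1000000 − 46.6100000·(4.7000000)/(72.8500000) = 7.0929032;  |Δ| = 3.0070968
F(7.0929032) = -5.0907238
r_3 = 7.0929032 − (-5.0907238)·(-3.0070968)/(-51.7007238) = 7.3889977;  |Δ| = 0.2960945
F(7.3889977) = -0.8027128
r_4 = 7.3889977 − (-0.8027128)·(0.2960945)/(4.2880110) = 7.4444264;  |Δ| = 0.0554287
F(7.4444264) = 0.0194845
r_5 = 7.4444264 − 0.0194845·(0.0554287)/(0.8221973) = 7.4431129;  |Δ| = 0.0013136
|r_5 − r_4| = 0.0013136 < 10^{-2}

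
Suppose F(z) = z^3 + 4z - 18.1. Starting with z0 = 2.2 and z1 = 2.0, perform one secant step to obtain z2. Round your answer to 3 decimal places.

2.122

F(2.2) = 1.34800, F(2.0) = -2.10000
z2 = 2.00000 − (-2.10000)·(2.00000 − 2.20000) / (-2.10000 − 1.34800) = 2.00000 − (0.42000)/(-3.44800) = 2.12181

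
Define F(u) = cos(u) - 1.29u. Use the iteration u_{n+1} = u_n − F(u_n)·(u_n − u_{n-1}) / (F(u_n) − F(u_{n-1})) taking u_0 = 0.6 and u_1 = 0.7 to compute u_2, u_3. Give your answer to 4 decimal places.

0.6271, 0.6275

F(0.6) = 0.051336, F(0.7) = -0.138158
u_2 = 0.700000 − (-0.138158)·(0.700000 − 0.600000) / (-0.138158 − 0.051336) = 0.700000 − (-0.013816)/(-0.189493) = 0.627091
F(0.627091) = 0.000791
u_3 = 0.627091 − 0.000791·(0.627091 − 0.700000) / (0.000791 − (-0.138158)) = 0.627091 − (-0.000058)/(0.138948) = 0.627506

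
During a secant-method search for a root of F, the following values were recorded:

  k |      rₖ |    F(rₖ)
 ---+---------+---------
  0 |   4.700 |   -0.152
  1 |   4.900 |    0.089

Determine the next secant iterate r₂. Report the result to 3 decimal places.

r₂ = 4.900 − 0.089·(4.900 − 4.700) / (0.089 − (-0.152))
   = 4.900 − (0.01780)/(0.24100) = 4.82614

4.826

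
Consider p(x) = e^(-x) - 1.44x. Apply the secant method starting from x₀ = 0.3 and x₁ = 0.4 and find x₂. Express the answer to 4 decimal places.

p(0.3) = 0.308818, p(0.4) = 0.094320
x₂ = 0.400000 − 0.094320·(0.400000 − 0.300000) / (0.094320 − 0.308818) = 0.400000 − (0.009432)/(-0.214498) = 0.443972

0.4440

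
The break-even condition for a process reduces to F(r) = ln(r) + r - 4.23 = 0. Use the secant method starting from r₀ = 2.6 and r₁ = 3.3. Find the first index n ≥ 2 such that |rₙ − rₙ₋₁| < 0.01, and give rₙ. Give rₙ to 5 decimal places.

n = 3, rₙ = 3.09891

F(2.6) = -0.6744886, F(3.3) = 0.2639225
r₂ = 3.3000000 − 0.2639225·(0.7000000)/(0.9384110) = 3.1031292;  |Δ| = 0.1968708
F(3.1031292) = 0.0055402
r₃ = 3.1031292 − 0.0055402·(-0.1968708)/(-0.2583822) = 3.0989079;  |Δ| = 0.0042213
|r₃ − r₂| = 0.0042213 < 0.01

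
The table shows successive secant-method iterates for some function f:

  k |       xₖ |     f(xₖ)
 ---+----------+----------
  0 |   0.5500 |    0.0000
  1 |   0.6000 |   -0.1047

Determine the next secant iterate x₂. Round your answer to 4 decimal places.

0.5500

x₂ = 0.6000 − (-0.1047)·(0.6000 − 0.5500) / (-0.1047 − 0.0000)
   = 0.6000 − (-0.005235)/(-0.104700) = 0.550000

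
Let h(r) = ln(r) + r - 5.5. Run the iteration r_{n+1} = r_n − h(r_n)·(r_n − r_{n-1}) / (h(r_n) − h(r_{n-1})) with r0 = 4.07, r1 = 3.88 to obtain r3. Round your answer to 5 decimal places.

h(4.07) = -0.0263570, h(3.88) = -0.2641648
r2 = 3.8800000 − (-0.2641648)·(3.8800000 − 4.0700000) / (-0.2641648 − (-0.0263570)) = 3.8800000 − (0.0501913)/(-0.2378078) = 4.0910583
h(4.0910583) = -0.0001380
r3 = 4.0910583 − (-0.0001380)·(4.0910583 − 3.8800000) / (-0.0001380 − (-0.2641648)) = 4.0910583 − (-0.0000291)/(0.2640268) = 4.0911686

4.09117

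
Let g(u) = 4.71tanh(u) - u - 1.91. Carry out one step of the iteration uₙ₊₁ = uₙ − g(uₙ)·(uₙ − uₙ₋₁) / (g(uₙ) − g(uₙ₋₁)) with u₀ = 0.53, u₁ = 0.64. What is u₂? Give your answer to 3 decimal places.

0.594

g(0.53) = -0.15386, g(0.64) = 0.11068
u₂ = 0.64000 − 0.11068·(0.64000 − 0.53000) / (0.11068 − (-0.15386)) = 0.64000 − (0.01217)/(0.26453) = 0.59398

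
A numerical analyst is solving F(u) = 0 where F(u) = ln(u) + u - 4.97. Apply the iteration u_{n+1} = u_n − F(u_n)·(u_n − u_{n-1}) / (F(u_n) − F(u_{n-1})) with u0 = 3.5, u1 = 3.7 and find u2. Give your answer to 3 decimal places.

3.670

F(3.5) = -0.21724, F(3.7) = 0.03833
u2 = 3.70000 − 0.03833·(3.70000 − 3.50000) / (0.03833 − (-0.21724)) = 3.70000 − (0.00767)/(0.25557) = 3.67000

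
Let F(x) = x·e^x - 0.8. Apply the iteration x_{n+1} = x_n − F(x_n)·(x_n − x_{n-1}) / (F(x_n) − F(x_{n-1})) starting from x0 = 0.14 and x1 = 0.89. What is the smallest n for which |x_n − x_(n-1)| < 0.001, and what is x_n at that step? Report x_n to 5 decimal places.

n = 6, x_n = 0.49007

F(0.14) = -0.6389617, F(0.89) = 1.3672654
x2 = 0.8900000 − 1.3672654·(0.7500000)/(2.0062271) = 0.3788669;  |Δ| = 0.5111331
F(0.3788669) = -0.2466162
x3 = 0.3788669 − (-0.2466162)·(-0.5111331)/(-1.6138815) = 0.4569728;  |Δ| = 0.0781059
F(0.4569728) = -0.0783093
x4 = 0.4569728 − (-0.0783093)·(0.0781059)/(0.1683069) = 0.4933137;  |Δ| = 0.0363409
F(0.4933137) = 0.0079166
x5 = 0.4933137 − 0.0079166·(0.0363409)/(0.0862259) = 0.4899771;  |Δ| = 0.0033365
F(0.4899771) = -0.0002207
x6 = 0.4899771 − (-0.0002207)·(-0.0033365)/(-0.0081373) = 0.4900676;  |Δ| = 0.0000905
|x6 − x5| = 0.0000905 < 0.001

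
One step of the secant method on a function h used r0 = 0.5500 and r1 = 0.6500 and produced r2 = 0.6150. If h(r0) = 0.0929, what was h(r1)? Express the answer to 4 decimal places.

-0.0500

The secant line through (0.5500, 0.0929) and (0.6500, h(r1)) crosses zero at r2 = 0.6150.
So (0.5500, 0.0929), (0.6500, h(r1)), (0.6150, 0) are collinear:
h(r1) = 0.0929 · (0.6500 − 0.6150) / (0.5500 − 0.6150) = 0.0929 · (0.035000)/(-0.065000) = -0.050023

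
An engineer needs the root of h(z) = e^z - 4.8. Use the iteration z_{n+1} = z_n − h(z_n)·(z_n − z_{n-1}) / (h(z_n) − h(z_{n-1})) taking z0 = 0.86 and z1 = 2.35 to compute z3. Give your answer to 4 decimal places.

1.4767

h(0.86) = -2.436839, h(2.35) = 5.685570
z2 = 2.350000 − 5.685570·(2.350000 − 0.860000) / (5.685570 − (-2.436839)) = 2.350000 − (8.471499)/(8.122409) = 1.307021
h(1.307021) = -1.104849
z3 = 1.307021 − (-1.104849)·(1.307021 − 2.350000) / (-1.104849 − 5.685570) = 1.307021 − (1.152334)/(-6.790419) = 1.476721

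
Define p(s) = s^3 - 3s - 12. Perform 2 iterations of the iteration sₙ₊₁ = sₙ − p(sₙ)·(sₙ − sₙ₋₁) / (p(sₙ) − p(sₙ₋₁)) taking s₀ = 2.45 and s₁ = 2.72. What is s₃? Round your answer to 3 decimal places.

p(2.45) = -4.64387, p(2.72) = -0.03635
s₂ = 2.72000 − (-0.03635)·(2.72000 − 2.45000) / (-0.03635 − (-4.64387)) = 2.72000 − (-0.00982)/(4.60752) = 2.72213
p(2.72213) = 0.00458
s₃ = 2.72213 − 0.00458·(2.72213 − 2.72000) / (0.00458 − (-0.03635)) = 2.72213 − (0.00001)/(0.04093) = 2.72189

2.722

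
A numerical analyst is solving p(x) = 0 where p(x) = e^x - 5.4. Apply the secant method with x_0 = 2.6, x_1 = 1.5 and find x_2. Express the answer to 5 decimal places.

p(2.6) = 8.0637380, p(1.5) = -0.9183109
x_2 = 1.5000000 − (-0.9183109)·(1.5000000 − 2.6000000) / (-0.9183109 − 8.0637380) = 1.5000000 − (1.0101420)/(-8.9820490) = 1.6124623

1.61246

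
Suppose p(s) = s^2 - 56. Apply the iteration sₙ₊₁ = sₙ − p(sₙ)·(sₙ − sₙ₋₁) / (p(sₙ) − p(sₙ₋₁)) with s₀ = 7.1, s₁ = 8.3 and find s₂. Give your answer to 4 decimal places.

7.4630

p(7.1) = -5.590000, p(8.3) = 12.890000
s₂ = 8.300000 − 12.890000·(8.300000 − 7.100000) / (12.890000 − (-5.590000)) = 8.300000 − (15.468000)/(18.480000) = 7.462987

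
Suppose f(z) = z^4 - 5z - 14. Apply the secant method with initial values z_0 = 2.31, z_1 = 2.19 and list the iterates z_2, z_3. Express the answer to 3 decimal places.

2.238, 2.241

f(2.31) = 2.92396, f(2.19) = -1.94742
z_2 = 2.19000 − (-1.94742)·(2.19000 − 2.31000) / (-1.94742 − 2.92396) = 2.19000 − (0.23369)/(-4.87139) = 2.23797
f(2.23797) = -0.10459
z_3 = 2.23797 − (-0.10459)·(2.23797 − 2.19000) / (-0.10459 − (-1.94742)) = 2.23797 − (-0.00502)/(1.84283) = 2.24069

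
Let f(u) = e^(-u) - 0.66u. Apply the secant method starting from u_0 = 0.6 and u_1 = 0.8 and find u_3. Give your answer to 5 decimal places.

0.73007

f(0.6) = 0.1528116, f(0.8) = -0.0786710
u_2 = 0.8000000 − (-0.0786710)·(0.8000000 − 0.6000000) / (-0.0786710 − 0.1528116) = 0.8000000 − (-0.0157342)/(-0.2314827) = 0.7320286
f(0.7320286) = -0.0022065
u_3 = 0.7320286 − (-0.0022065)·(0.7320286 − 0.8000000) / (-0.0022065 − (-0.0786710)) = 0.7320286 − (0.0001500)/(0.0764646) = 0.7300672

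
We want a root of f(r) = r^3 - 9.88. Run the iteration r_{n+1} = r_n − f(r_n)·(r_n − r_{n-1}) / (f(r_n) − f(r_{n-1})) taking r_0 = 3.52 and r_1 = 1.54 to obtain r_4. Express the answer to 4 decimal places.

2.1289

f(3.52) = 33.734208, f(1.54) = -6.227736
r_2 = 1.540000 − (-6.227736)·(1.540000 − 3.520000) / (-6.227736 − 33.734208) = 1.540000 − (12.330917)/(-39.961944) = 1.848567
f(1.848567) = -3.563082
r_3 = 1.848567 − (-3.563082)·(1.848567 − 1.540000) / (-3.563082 − (-6.227736)) = 1.848567 − (-1.099448)/(2.664654) = 2.261171
f(2.261171) = 1.681126
r_4 = 2.261171 − 1.681126·(2.261171 − 1.848567) / (1.681126 − (-3.563082)) = 2.261171 − (0.693640)/(5.244208) = 2.128903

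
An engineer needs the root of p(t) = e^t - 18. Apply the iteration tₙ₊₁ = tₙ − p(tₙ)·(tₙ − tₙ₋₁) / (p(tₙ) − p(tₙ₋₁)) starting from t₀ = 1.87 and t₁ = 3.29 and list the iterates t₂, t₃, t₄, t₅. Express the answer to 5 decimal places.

p(1.87) = -11.5117036, p(3.29) = 8.8428637
t₂ = 3.2900000 − 8.8428637·(3.2900000 − 1.8700000) / (8.8428637 − (-11.5117036)) = 3.2900000 − (12.5568664)/(20.3545673) = 2.6730934
p(2.6730934) = -3.5152927
t₃ = 2.6730934 − (-3.5152927)·(2.6730934 − 3.2900000) / (-3.5152927 − 8.8428637) = 2.6730934 − (2.1686072)/(-12.3581564) = 2.8485733
p(2.8485733) = -0.7368658
t₄ = 2.8485733 − (-0.7368658)·(2.8485733 − 2.6730934) / (-0.7368658 − (-3.5152927)) = 2.8485733 − (-0.1293051)/(2.7784269) = 2.8951122
p(2.8951122) = 0.0855308
t₅ = 2.8951122 − 0.0855308·(2.8951122 − 2.8485733) / (0.0855308 − (-0.7368658)) = 2.8951122 − (0.0039805)/(0.8223966) = 2.8902721

2.67309, 2.84857, 2.89511, 2.89027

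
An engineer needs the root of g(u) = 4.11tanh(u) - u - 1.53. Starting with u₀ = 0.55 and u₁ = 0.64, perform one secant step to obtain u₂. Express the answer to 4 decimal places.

g(0.55) = -0.022862, g(0.64) = 0.151737
u₂ = 0.640000 − 0.151737·(0.640000 − 0.550000) / (0.151737 − (-0.022862)) = 0.640000 − (0.013656)/(0.174599) = 0.561785

0.5618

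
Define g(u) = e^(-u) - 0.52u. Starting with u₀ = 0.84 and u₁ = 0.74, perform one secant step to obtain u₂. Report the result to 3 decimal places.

0.835

g(0.84) = -0.00509, g(0.74) = 0.09231
u₂ = 0.74000 − 0.09231·(0.74000 − 0.84000) / (0.09231 − (-0.00509)) = 0.74000 − (-0.00923)/(0.09740) = 0.83477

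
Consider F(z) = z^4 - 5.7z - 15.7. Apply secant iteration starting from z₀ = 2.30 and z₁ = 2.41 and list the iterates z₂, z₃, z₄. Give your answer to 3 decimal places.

F(2.30) = -0.82590, F(2.41) = 4.29703
z₂ = 2.41000 − 4.29703·(2.41000 − 2.30000) / (4.29703 − (-0.82590)) = 2.41000 − (0.47267)/(5.12293) = 2.31773
F(2.31773) = -0.05388
z₃ = 2.31773 − (-0.05388)·(2.31773 − 2.41000) / (-0.05388 − 4.29703) = 2.31773 − (0.00497)/(-4.35091) = 2.31888
F(2.31888) = -0.00345
z₄ = 2.31888 − (-0.00345)·(2.31888 − 2.31773) / (-0.00345 − (-0.05388)) = 2.31888 − (0.00000)/(0.05043) = 2.31895

2.318, 2.319, 2.319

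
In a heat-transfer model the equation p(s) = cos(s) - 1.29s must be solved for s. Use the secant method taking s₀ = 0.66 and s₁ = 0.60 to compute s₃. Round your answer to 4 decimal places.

0.6275

p(0.66) = -0.061408, p(0.60) = 0.051336
s₂ = 0.600000 − 0.051336·(0.600000 − 0.660000) / (0.051336 − (-0.061408)) = 0.600000 − (-0.003080)/(0.112743) = 0.627320
p(0.627320) = 0.000361
s₃ = 0.627320 − 0.000361·(0.627320 − 0.600000) / (0.000361 − 0.051336) = 0.627320 − (0.000010)/(-0.050975) = 0.627513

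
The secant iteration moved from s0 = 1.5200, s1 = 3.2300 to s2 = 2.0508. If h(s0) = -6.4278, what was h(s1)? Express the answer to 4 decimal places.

The secant line through (1.5200, -6.4278) and (3.2300, h(s1)) crosses zero at s2 = 2.0508.
So (1.5200, -6.4278), (3.2300, h(s1)), (2.0508, 0) are collinear:
h(s1) = -6.4278 · (3.2300 − 2.0508) / (1.5200 − 2.0508) = -6.4278 · (1.179200)/(-0.530800) = 14.279694

14.2797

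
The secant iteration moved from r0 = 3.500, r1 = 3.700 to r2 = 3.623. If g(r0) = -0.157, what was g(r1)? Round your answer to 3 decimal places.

0.098

The secant line through (3.500, -0.157) and (3.700, g(r1)) crosses zero at r2 = 3.623.
So (3.500, -0.157), (3.700, g(r1)), (3.623, 0) are collinear:
g(r1) = -0.157 · (3.700 − 3.623) / (3.500 − 3.623) = -0.157 · (0.07700)/(-0.12300) = 0.09828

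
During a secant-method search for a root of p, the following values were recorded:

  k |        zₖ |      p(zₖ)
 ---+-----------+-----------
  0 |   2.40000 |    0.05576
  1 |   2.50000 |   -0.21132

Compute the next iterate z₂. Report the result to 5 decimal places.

2.42088

z₂ = 2.50000 − (-0.21132)·(2.50000 − 2.40000) / (-0.21132 − 0.05576)
   = 2.50000 − (-0.0211320)/(-0.2670800) = 2.4208776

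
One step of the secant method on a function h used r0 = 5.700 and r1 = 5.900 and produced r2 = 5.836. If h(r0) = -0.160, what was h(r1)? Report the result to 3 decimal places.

The secant line through (5.700, -0.160) and (5.900, h(r1)) crosses zero at r2 = 5.836.
So (5.700, -0.160), (5.900, h(r1)), (5.836, 0) are collinear:
h(r1) = -0.160 · (5.900 − 5.836) / (5.700 − 5.836) = -0.160 · (0.06400)/(-0.13600) = 0.07529

0.075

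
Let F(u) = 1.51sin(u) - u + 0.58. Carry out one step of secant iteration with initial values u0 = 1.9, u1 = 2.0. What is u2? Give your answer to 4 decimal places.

1.9699

F(1.9) = 0.108913, F(2.0) = -0.046961
u2 = 2.000000 − (-0.046961)·(2.000000 − 1.900000) / (-0.046961 − 0.108913) = 2.000000 − (-0.004696)/(-0.155874) = 1.969873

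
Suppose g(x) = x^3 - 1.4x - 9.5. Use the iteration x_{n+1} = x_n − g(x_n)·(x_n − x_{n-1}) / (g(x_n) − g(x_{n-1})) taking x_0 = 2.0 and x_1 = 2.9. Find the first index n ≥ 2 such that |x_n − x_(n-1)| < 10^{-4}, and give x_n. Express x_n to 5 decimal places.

g(2.0) = -4.3000000, g(2.9) = 10.8290000
x_2 = 2.9000000 − 10.8290000·(0.9000000)/(15.1290000) = 2.2558001;  |Δ| = 0.6441999
g(2.2558001) = -1.1791786
x_3 = 2.2558001 − (-1.1791786)·(-0.6441999)/(-12.0081786) = 2.3190592;  |Δ| = 0.0632591
g(2.3190592) = -0.2746996
x_4 = 2.3190592 − (-0.2746996)·(0.0632591)/(0.9044790) = 2.3382717;  |Δ| = 0.0192124
g(2.3382717) = 0.0109537
x_5 = 2.3382717 − 0.0109537·(0.0192124)/(0.2856533) = 2.3375349;  |Δ| = 0.0007367
g(2.3375349) = -0.0000952
x_6 = 2.3375349 − (-0.0000952)·(-0.0007367)/(-0.0110489) = 2.3375413;  |Δ| = 0.0000063
|x_6 − x_5| = 0.0000063 < 10^{-4}

n = 6, x_n = 2.33754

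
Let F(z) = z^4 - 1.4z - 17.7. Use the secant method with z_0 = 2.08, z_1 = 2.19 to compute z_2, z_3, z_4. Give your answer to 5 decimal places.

F(2.08) = -1.8942630, F(2.19) = 2.2365752
z_2 = 2.1900000 − 2.2365752·(2.1900000 − 2.0800000) / (2.2365752 − (-1.8942630)) = 2.1900000 − (0.2460233)/(4.1308382) = 2.1304423
F(2.1304423) = -0.0820559
z_3 = 2.1304423 − (-0.0820559)·(2.1304423 − 2.1900000) / (-0.0820559 − 2.2365752) = 2.1304423 − (0.0048871)/(-2.3186311) = 2.1325500
F(2.1325500) = -0.0033617
z_4 = 2.1325500 − (-0.0033617)·(2.1325500 − 2.1304423) / (-0.0033617 − (-0.0820559)) = 2.1325500 − (-0.0000071)/(0.0786942) = 2.1326401

2.13044, 2.13255, 2.13264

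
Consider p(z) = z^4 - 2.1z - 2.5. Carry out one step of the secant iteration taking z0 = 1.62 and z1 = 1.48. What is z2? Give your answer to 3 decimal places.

p(1.62) = 0.98548, p(1.48) = -0.81015
z2 = 1.48000 − (-0.81015)·(1.48000 − 1.62000) / (-0.81015 − 0.98548) = 1.48000 − (0.11342)/(-1.79562) = 1.54317

1.543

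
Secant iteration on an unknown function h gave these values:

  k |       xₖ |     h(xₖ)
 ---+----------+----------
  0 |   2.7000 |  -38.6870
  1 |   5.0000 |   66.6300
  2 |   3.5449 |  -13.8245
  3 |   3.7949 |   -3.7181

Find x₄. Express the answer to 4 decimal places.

x₄ = 3.7949 − (-3.7181)·(3.7949 − 3.5449) / (-3.7181 − (-13.8245))
   = 3.7949 − (-0.929525)/(10.106400) = 3.886874

3.8869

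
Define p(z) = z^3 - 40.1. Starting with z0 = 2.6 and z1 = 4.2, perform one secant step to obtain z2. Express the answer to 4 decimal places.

p(2.6) = -22.524000, p(4.2) = 33.988000
z2 = 4.200000 − 33.988000·(4.200000 − 2.600000) / (33.988000 − (-22.524000)) = 4.200000 − (54.380800)/(56.512000) = 3.237712

3.2377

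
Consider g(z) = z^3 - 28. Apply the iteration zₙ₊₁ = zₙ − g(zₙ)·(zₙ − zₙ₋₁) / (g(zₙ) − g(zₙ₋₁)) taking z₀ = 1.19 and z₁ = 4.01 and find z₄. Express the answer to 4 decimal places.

g(1.19) = -26.314841, g(4.01) = 36.481201
z₂ = 4.010000 − 36.481201·(4.010000 − 1.190000) / (36.481201 − (-26.314841)) = 4.010000 − (102.876987)/(62.796042) = 2.371728
g(2.371728) = -14.658805
z₃ = 2.371728 − (-14.658805)·(2.371728 − 4.010000) / (-14.658805 − 36.481201) = 2.371728 − (24.015107)/(-51.140006) = 2.841323
g(2.841323) = -5.061657
z₄ = 2.841323 − (-5.061657)·(2.841323 − 2.371728) / (-5.061657 − (-14.658805)) = 2.841323 − (-2.376930)/(9.597148) = 3.088994

3.0890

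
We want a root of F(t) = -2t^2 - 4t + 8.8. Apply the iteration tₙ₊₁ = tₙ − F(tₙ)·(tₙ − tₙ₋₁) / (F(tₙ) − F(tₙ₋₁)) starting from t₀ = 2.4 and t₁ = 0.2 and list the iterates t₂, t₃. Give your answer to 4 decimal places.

F(2.4) = -12.320000, F(0.2) = 7.920000
t₂ = 0.200000 − 7.920000·(0.200000 − 2.400000) / (7.920000 − (-12.320000)) = 0.200000 − (-17.424000)/(20.240000) = 1.060870
F(1.060870) = 2.305633
t₃ = 1.060870 − 2.305633·(1.060870 − 0.200000) / (2.305633 − 7.920000) = 1.060870 − (1.984850)/(-5.614367) = 1.414400

1.0609, 1.4144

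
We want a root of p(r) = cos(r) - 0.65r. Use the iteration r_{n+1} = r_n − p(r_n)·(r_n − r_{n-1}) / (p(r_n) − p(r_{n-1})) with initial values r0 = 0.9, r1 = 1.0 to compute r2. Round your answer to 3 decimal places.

p(0.9) = 0.03661, p(1.0) = -0.10970
r2 = 1.00000 − (-0.10970)·(1.00000 − 0.90000) / (-0.10970 − 0.03661) = 1.00000 − (-0.01097)/(-0.14631) = 0.92502

0.925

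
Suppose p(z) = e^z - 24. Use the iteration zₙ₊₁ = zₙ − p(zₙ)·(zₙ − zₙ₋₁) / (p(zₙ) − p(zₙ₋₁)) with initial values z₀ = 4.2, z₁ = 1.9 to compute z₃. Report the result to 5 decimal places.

p(4.2) = 42.6863310, p(1.9) = -17.3141056
z₂ = 1.9000000 − (-17.3141056)·(1.9000000 − 4.2000000) / (-17.3141056 − 42.6863310) = 1.9000000 − (39.8224428)/(-60.0004366) = 2.5637026
p(2.5637026) = -11.0161984
z₃ = 2.5637026 − (-11.0161984)·(2.5637026 − 1.9000000) / (-11.0161984 − (-17.3141056)) = 2.5637026 − (-7.3114790)/(6.2979072) = 3.7246404

3.72464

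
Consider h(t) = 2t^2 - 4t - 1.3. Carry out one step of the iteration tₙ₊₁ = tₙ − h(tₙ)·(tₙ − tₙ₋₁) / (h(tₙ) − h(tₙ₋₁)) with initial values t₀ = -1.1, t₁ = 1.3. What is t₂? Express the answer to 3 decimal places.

h(-1.1) = 5.52000, h(1.3) = -3.12000
t₂ = 1.30000 − (-3.12000)·(1.30000 − (-1.10000)) / (-3.12000 − 5.52000) = 1.30000 − (-7.48800)/(-8.64000) = 0.43333

0.433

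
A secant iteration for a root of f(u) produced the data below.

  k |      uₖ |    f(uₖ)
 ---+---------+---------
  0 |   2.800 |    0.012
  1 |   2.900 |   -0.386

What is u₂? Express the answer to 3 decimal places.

u₂ = 2.900 − (-0.386)·(2.900 − 2.800) / (-0.386 − 0.012)
   = 2.900 − (-0.03860)/(-0.39800) = 2.80302

2.803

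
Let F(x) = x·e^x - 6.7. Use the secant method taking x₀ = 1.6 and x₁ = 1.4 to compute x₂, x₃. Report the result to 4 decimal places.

F(1.6) = 1.224852, F(1.4) = -1.022720
x₂ = 1.400000 − (-1.022720)·(1.400000 − 1.600000) / (-1.022720 − 1.224852) = 1.400000 − (0.204544)/(-2.247572) = 1.491007
F(1.491007) = -0.077598
x₃ = 1.491007 − (-0.077598)·(1.491007 − 1.400000) / (-0.077598 − (-1.022720)) = 1.491007 − (-0.007062)/(0.945122) = 1.498479

1.4910, 1.4985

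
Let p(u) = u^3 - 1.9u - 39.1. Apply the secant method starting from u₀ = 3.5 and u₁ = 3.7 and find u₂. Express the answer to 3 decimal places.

3.578

p(3.5) = -2.87500, p(3.7) = 4.52300
u₂ = 3.70000 − 4.52300·(3.70000 − 3.50000) / (4.52300 − (-2.87500)) = 3.70000 − (0.90460)/(7.39800) = 3.57772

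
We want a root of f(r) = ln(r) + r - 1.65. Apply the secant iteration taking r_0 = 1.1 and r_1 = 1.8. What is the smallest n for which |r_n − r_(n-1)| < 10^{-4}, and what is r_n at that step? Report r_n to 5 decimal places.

f(1.1) = -0.4546898, f(1.8) = 0.7377867
r_2 = 1.8000000 − 0.7377867·(0.7000000)/(1.1924765) = 1.3669091;  |Δ| = 0.4330909
f(1.3669091) = 0.0294612
r_3 = 1.3669091 − 0.0294612·(-0.4330909)/(-0.7083254) = 1.3488957;  |Δ| = 0.0180135
f(1.3488957) = -0.0018181
r_4 = 1.3488957 − (-0.0018181)·(-0.0180135)/(-0.0312793) = 1.3499427;  |Δ| = 0.0010470
f(1.3499427) = 0.0000048
r_5 = 1.3499427 − 0.0000048·(0.0010470)/(0.0018229) = 1.3499399;  |Δ| = 0.0000028
|r_5 − r_4| = 0.0000028 < 10^{-4}

n = 5, r_n = 1.34994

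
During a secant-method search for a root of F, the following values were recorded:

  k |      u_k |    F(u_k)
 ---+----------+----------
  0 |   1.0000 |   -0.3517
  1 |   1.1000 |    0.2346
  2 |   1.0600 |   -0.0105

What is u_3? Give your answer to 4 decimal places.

u_3 = 1.0600 − (-0.0105)·(1.0600 − 1.1000) / (-0.0105 − 0.2346)
   = 1.0600 − (0.000420)/(-0.245100) = 1.061714

1.0617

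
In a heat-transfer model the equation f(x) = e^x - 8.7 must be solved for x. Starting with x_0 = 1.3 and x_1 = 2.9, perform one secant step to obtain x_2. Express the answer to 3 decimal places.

f(1.3) = -5.03070, f(2.9) = 9.47415
x_2 = 2.90000 − 9.47415·(2.90000 − 1.30000) / (9.47415 − (-5.03070)) = 2.90000 − (15.15863)/(14.50485) = 1.85493

1.855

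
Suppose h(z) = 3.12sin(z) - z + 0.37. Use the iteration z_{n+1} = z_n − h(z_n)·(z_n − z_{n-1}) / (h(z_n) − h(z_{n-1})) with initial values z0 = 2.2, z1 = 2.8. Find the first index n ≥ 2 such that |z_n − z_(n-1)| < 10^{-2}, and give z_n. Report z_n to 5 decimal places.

h(2.2) = 0.6925088, h(2.8) = -1.3848370
z2 = 2.8000000 − (-1.3848370)·(0.6000000)/(-2.0773458) = 2.4000174;  |Δ| = 0.3999826
h(2.4000174) = 0.0773877
z3 = 2.4000174 − 0.0773877·(-0.3999826)/(1.4622247) = 2.4211863;  |Δ| = 0.0211689
h(2.4211863) = 0.0070468
z4 = 2.4211863 − 0.0070468·(0.0211689)/(-0.0703410) = 2.4233070;  |Δ| = 0.0021207
|z4 − z3| = 0.0021207 < 10^{-2}

n = 4, z_n = 2.42331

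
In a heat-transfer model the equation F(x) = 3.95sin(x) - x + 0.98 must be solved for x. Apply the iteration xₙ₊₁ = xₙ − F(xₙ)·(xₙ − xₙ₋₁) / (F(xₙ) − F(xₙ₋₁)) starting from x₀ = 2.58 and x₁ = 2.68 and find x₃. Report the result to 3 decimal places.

F(2.58) = 0.50351, F(2.68) = 0.05923
x₂ = 2.68000 − 0.05923·(2.68000 − 2.58000) / (0.05923 − 0.50351) = 2.68000 − (0.00592)/(-0.44428) = 2.69333
F(2.69333) = -0.00141
x₃ = 2.69333 − (-0.00141)·(2.69333 − 2.68000) / (-0.00141 − 0.05923) = 2.69333 − (-0.00002)/(-0.06064) = 2.69302

2.693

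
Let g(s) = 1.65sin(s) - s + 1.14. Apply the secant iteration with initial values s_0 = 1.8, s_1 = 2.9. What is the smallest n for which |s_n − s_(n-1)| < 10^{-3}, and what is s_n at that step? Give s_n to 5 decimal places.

n = 5, s_n = 2.33322

g(1.8) = 0.9468486, g(2.9) = -1.3652386
s_2 = 2.9000000 − (-1.3652386)·(1.1000000)/(-2.3120872) = 2.2504733;  |Δ| = 0.6495267
g(2.2504733) = 0.1728568
s_3 = 2.2504733 − 0.1728568·(-0.6495267)/(1.5380955) = 2.3234695;  |Δ| = 0.0729962
g(2.3234695) = 0.0208064
s_4 = 2.3234695 − 0.0208064·(0.0729962)/(-0.1520505) = 2.3334582;  |Δ| = 0.0099887
g(2.3334582) = -0.0005087
s_5 = 2.3334582 − (-0.0005087)·(0.0099887)/(-0.0213151) = 2.3332198;  |Δ| = 0.0002384
|s_5 − s_4| = 0.0002384 < 10^{-3}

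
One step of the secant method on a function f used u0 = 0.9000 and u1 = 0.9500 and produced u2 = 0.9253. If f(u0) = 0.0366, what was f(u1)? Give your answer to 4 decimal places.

The secant line through (0.9000, 0.0366) and (0.9500, f(u1)) crosses zero at u2 = 0.9253.
So (0.9000, 0.0366), (0.9500, f(u1)), (0.9253, 0) are collinear:
f(u1) = 0.0366 · (0.9500 − 0.9253) / (0.9000 − 0.9253) = 0.0366 · (0.024700)/(-0.025300) = -0.035732

-0.0357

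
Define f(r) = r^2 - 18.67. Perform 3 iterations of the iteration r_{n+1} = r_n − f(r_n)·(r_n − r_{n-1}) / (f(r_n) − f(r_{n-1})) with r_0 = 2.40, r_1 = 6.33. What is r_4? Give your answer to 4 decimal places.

4.3256

f(2.40) = -12.910000, f(6.33) = 21.398900
r_2 = 6.330000 − 21.398900·(6.330000 − 2.400000) / (21.398900 − (-12.910000)) = 6.330000 − (84.097677)/(34.308900) = 3.878809
f(3.878809) = -3.624843
r_3 = 3.878809 − (-3.624843)·(3.878809 − 6.330000) / (-3.624843 − 21.398900) = 3.878809 − (8.885184)/(-25.023743) = 4.233879
f(4.233879) = -0.744270
r_4 = 4.233879 − (-0.744270)·(4.233879 − 3.878809) / (-0.744270 − (-3.624843)) = 4.233879 − (-0.264268)/(2.880573) = 4.325620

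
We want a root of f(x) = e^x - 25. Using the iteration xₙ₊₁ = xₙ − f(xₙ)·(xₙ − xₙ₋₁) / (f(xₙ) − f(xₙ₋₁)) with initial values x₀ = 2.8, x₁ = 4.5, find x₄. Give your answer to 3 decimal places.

3.232

f(2.8) = -8.55535, f(4.5) = 65.01713
x₂ = 4.50000 − 65.01713·(4.50000 − 2.80000) / (65.01713 − (-8.55535)) = 4.50000 − (110.52912)/(73.57248) = 2.99768
f(2.99768) = -4.96093
x₃ = 2.99768 − (-4.96093)·(2.99768 − 4.50000) / (-4.96093 − 65.01713) = 2.99768 − (7.45288)/(-69.97806) = 3.10419
f(3.10419) = -2.70891
x₄ = 3.10419 − (-2.70891)·(3.10419 − 2.99768) / (-2.70891 − (-4.96093)) = 3.10419 − (-0.28851)/(2.25202) = 3.23230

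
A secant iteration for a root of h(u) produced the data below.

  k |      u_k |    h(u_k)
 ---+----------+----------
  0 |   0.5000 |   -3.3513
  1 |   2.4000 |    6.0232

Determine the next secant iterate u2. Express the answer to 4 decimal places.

1.1792

u2 = 2.4000 − 6.0232·(2.4000 − 0.5000) / (6.0232 − (-3.3513))
   = 2.4000 − (11.444080)/(9.374500) = 1.179233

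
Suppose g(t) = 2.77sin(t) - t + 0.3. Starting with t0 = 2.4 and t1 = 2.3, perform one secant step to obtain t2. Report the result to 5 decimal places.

2.32227

g(2.4) = -0.2289670, g(2.3) = 0.0656034
t2 = 2.3000000 − 0.0656034·(2.3000000 − 2.4000000) / (0.0656034 − (-0.2289670)) = 2.3000000 − (-0.0065603)/(0.2945704) = 2.3222709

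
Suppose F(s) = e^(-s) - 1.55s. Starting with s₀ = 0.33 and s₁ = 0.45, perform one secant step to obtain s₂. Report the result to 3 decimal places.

F(0.33) = 0.20742, F(0.45) = -0.05987
s₂ = 0.45000 − (-0.05987)·(0.45000 − 0.33000) / (-0.05987 − 0.20742) = 0.45000 − (-0.00718)/(-0.26730) = 0.42312

0.423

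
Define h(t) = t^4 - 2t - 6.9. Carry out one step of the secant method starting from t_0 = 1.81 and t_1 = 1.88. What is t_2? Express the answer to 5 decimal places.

1.80080

h(1.81) = 0.2128312, h(1.88) = 1.8319834
t_2 = 1.8800000 − 1.8319834·(1.8800000 − 1.8100000) / (1.8319834 − 0.2128312) = 1.8800000 − (0.1282388)/(1.6191521) = 1.8007988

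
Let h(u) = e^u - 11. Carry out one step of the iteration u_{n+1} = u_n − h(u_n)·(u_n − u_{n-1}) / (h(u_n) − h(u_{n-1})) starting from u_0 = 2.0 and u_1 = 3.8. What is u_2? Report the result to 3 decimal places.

h(2.0) = -3.61094, h(3.8) = 33.70118
u_2 = 3.80000 − 33.70118·(3.80000 − 2.00000) / (33.70118 − (-3.61094)) = 3.80000 − (60.66213)/(37.31213) = 2.17420

2.174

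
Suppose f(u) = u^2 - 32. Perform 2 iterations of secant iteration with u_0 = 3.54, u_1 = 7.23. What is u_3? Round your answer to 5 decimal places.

f(3.54) = -19.4684000, f(7.23) = 20.2729000
u_2 = 7.2300000 − 20.2729000·(7.2300000 − 3.5400000) / (20.2729000 − (-19.4684000)) = 7.2300000 − (74.8070010)/(39.7413000) = 5.3476509
f(5.3476509) = -3.4026300
u_3 = 5.3476509 − (-3.4026300)·(5.3476509 − 7.2300000) / (-3.4026300 − 20.2729000) = 5.3476509 − (6.4049377)/(-23.6755300) = 5.6181807

5.61818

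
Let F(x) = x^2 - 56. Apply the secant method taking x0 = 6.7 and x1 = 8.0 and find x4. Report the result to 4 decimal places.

7.4833

F(6.7) = -11.110000, F(8.0) = 8.000000
x2 = 8.000000 − 8.000000·(8.000000 − 6.700000) / (8.000000 − (-11.110000)) = 8.000000 − (10.400000)/(19.110000) = 7.455782
F(7.455782) = -0.411310
x3 = 7.455782 − (-0.411310)·(7.455782 − 8.000000) / (-0.411310 − 8.000000) = 7.455782 − (0.223842)/(-8.411310) = 7.482394
F(7.482394) = -0.013775
x4 = 7.482394 − (-0.013775)·(7.482394 − 7.455782) / (-0.013775 − (-0.411310)) = 7.482394 − (-0.000367)/(0.397536) = 7.483316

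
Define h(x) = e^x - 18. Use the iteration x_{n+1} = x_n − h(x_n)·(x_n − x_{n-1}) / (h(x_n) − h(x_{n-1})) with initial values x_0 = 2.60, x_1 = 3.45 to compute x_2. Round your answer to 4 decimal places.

h(2.60) = -4.536262, h(3.45) = 13.500392
x_2 = 3.450000 − 13.500392·(3.450000 − 2.600000) / (13.500392 − (-4.536262)) = 3.450000 − (11.475333)/(18.036654) = 2.813777

2.8138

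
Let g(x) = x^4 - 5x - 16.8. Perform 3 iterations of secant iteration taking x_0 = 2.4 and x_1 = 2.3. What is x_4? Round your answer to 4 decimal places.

g(2.4) = 4.377600, g(2.3) = -0.315900
x_2 = 2.300000 − (-0.315900)·(2.300000 − 2.400000) / (-0.315900 − 4.377600) = 2.300000 − (0.031590)/(-4.693500) = 2.306731
g(2.306731) = -0.020548
x_3 = 2.306731 − (-0.020548)·(2.306731 − 2.300000) / (-0.020548 − (-0.315900)) = 2.306731 − (-0.000138)/(0.295352) = 2.307199
g(2.307199) = 0.000107
x_4 = 2.307199 − 0.000107·(2.307199 − 2.306731) / (0.000107 − (-0.020548)) = 2.307199 − (0.000000)/(0.020656) = 2.307196

2.3072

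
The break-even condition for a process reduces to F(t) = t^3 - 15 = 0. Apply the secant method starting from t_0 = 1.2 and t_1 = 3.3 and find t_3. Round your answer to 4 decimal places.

2.3306

F(1.2) = -13.272000, F(3.3) = 20.937000
t_2 = 3.300000 − 20.937000·(3.300000 − 1.200000) / (20.937000 − (-13.272000)) = 3.300000 − (43.967700)/(34.209000) = 2.014733
F(2.014733) = -6.821899
t_3 = 2.014733 − (-6.821899)·(2.014733 − 3.300000) / (-6.821899 − 20.937000) = 2.014733 − (8.767962)/(-27.758899) = 2.330594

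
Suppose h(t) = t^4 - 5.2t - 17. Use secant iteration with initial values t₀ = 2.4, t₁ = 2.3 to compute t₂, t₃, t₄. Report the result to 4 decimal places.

h(2.4) = 3.697600, h(2.3) = -0.975900
t₂ = 2.300000 − (-0.975900)·(2.300000 − 2.400000) / (-0.975900 − 3.697600) = 2.300000 − (0.097590)/(-4.673500) = 2.320882
h(2.320882) = -0.054296
t₃ = 2.320882 − (-0.054296)·(2.320882 − 2.300000) / (-0.054296 − (-0.975900)) = 2.320882 − (-0.001134)/(0.921604) = 2.322112
h(2.322112) = 0.000874
t₄ = 2.322112 − 0.000874·(2.322112 − 2.320882) / (0.000874 − (-0.054296)) = 2.322112 − (0.000001)/(0.055170) = 2.322092

2.3209, 2.3221, 2.3221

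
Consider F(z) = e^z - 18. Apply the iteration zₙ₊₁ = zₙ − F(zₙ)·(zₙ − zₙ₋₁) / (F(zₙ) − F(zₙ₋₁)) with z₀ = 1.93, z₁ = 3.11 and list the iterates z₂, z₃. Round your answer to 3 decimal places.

F(1.93) = -11.11049, F(3.11) = 4.42104
z₂ = 3.11000 − 4.42104·(3.11000 − 1.93000) / (4.42104 − (-11.11049)) = 3.11000 − (5.21683)/(15.53153) = 2.77411
F(2.77411) = -1.97558
z₃ = 2.77411 − (-1.97558)·(2.77411 − 3.11000) / (-1.97558 − 4.42104) = 2.77411 − (0.66357)/(-6.39663) = 2.87785

2.774, 2.878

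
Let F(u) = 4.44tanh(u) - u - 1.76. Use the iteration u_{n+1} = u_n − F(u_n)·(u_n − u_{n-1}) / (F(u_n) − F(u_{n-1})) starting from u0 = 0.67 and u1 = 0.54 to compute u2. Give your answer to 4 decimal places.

0.5919

F(0.67) = 0.167311, F(0.54) = -0.111133
u2 = 0.540000 − (-0.111133)·(0.540000 − 0.670000) / (-0.111133 − 0.167311) = 0.540000 − (0.014447)/(-0.278444) = 0.591886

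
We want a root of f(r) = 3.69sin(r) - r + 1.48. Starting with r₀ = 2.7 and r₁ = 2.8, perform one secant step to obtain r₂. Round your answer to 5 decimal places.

f(2.7) = 0.3570318, f(2.8) = -0.0838937
r₂ = 2.8000000 − (-0.0838937)·(2.8000000 − 2.7000000) / (-0.0838937 − 0.3570318) = 2.8000000 − (-0.0083894)/(-0.4409255) = 2.7809733

2.78097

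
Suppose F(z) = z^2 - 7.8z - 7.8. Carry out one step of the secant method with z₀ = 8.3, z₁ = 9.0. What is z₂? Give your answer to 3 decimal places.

8.684

F(8.3) = -3.65000, F(9.0) = 3.00000
z₂ = 9.00000 − 3.00000·(9.00000 − 8.30000) / (3.00000 − (-3.65000)) = 9.00000 − (2.10000)/(6.65000) = 8.68421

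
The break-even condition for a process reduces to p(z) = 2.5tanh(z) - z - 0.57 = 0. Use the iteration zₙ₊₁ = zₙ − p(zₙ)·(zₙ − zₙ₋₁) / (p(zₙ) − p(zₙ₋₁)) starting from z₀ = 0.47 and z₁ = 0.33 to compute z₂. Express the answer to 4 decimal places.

p(0.47) = 0.055498, p(0.33) = -0.103698
z₂ = 0.330000 − (-0.103698)·(0.330000 − 0.470000) / (-0.103698 − 0.055498) = 0.330000 − (0.014518)/(-0.159196) = 0.421194

0.4212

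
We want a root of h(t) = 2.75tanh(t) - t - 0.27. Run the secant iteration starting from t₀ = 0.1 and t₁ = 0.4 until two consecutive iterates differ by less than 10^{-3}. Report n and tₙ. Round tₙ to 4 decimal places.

n = 4, tₙ = 0.1563

h(0.1) = -0.095913, h(0.4) = 0.374860
t₂ = 0.400000 − 0.374860·(0.300000)/(0.470773) = 0.161121;  |Δ| = 0.238879
h(0.161121) = 0.008166
t₃ = 0.161121 − 0.008166·(-0.238879)/(-0.366693) = 0.155801;  |Δ| = 0.005320
h(0.155801) = -0.000782
t₄ = 0.155801 − (-0.000782)·(-0.005320)/(-0.008948) = 0.156266;  |Δ| = 0.000465
|t₄ − t₃| = 0.000465 < 10^{-3}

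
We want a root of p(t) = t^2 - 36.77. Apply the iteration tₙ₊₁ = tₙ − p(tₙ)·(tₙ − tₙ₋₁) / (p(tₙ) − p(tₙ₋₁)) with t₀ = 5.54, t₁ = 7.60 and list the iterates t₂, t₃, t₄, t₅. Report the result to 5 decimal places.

p(5.54) = -6.0784000, p(7.60) = 20.9900000
t₂ = 7.6000000 − 20.9900000·(7.6000000 − 5.5400000) / (20.9900000 − (-6.0784000)) = 7.6000000 − (43.2394000)/(27.0684000) = 6.0025875
p(6.0025875) = -0.7389431
t₃ = 6.0025875 − (-0.7389431)·(6.0025875 − 7.6000000) / (-0.7389431 − 20.9900000) = 6.0025875 − (1.1803969)/(-21.7289431) = 6.0569112
p(6.0569112) = -0.0838263
t₄ = 6.0569112 − (-0.0838263)·(6.0569112 − 6.0025875) / (-0.0838263 − (-0.7389431)) = 6.0569112 − (-0.0045538)/(0.6551168) = 6.0638623
p(6.0638623) = 0.0004259
t₅ = 6.0638623 − 0.0004259·(6.0638623 − 6.0569112) / (0.0004259 − (-0.0838263)) = 6.0638623 − (0.0000030)/(0.0842522) = 6.0638272

6.00259, 6.05691, 6.06386, 6.06383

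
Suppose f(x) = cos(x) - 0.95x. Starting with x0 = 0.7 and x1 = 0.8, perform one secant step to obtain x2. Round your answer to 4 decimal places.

0.7612

f(0.7) = 0.099842, f(0.8) = -0.063293
x2 = 0.800000 − (-0.063293)·(0.800000 − 0.700000) / (-0.063293 − 0.099842) = 0.800000 − (-0.006329)/(-0.163135) = 0.761202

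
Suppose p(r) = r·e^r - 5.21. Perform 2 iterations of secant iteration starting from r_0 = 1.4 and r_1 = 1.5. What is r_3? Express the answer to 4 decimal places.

1.3508

p(1.4) = 0.467280, p(1.5) = 1.512534
r_2 = 1.500000 − 1.512534·(1.500000 − 1.400000) / (1.512534 − 0.467280) = 1.500000 − (0.151253)/(1.045254) = 1.355295
p(1.355295) = 0.045706
r_3 = 1.355295 − 0.045706·(1.355295 − 1.500000) / (0.045706 − 1.512534) = 1.355295 − (-0.006614)/(-1.466828) = 1.350786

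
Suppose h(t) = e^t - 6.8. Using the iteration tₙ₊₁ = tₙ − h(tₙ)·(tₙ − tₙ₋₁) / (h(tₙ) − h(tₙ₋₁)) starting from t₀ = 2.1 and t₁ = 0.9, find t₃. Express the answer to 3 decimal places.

h(2.1) = 1.36617, h(0.9) = -4.34040
t₂ = 0.90000 − (-4.34040)·(0.90000 − 2.10000) / (-4.34040 − 1.36617) = 0.90000 − (5.20848)/(-5.70657) = 1.81272
h(1.81272) = -0.67293
t₃ = 1.81272 − (-0.67293)·(1.81272 − 0.90000) / (-0.67293 − (-4.34040)) = 1.81272 − (-0.61420)/(3.66746) = 1.98019

1.980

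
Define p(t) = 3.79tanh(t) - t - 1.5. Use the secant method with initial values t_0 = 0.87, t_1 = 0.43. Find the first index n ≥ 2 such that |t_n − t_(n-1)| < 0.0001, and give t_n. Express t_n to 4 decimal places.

n = 6, t_n = 0.6394

p(0.87) = 0.288208, p(0.43) = -0.393832
t_2 = 0.430000 − (-0.393832)·(-0.440000)/(-0.682040) = 0.684070;  |Δ| = 0.254070
p(0.684070) = 0.067793
t_3 = 0.684070 − 0.067793·(0.254070)/(0.461625) = 0.646758;  |Δ| = 0.037312
p(0.646758) = 0.011585
t_4 = 0.646758 − 0.011585·(-0.037312)/(-0.056208) = 0.639068;  |Δ| = 0.007690
p(0.639068) = -0.000505
t_5 = 0.639068 − (-0.000505)·(-0.007690)/(-0.012089) = 0.639389;  |Δ| = 0.000321
p(0.639389) = 0.000003
t_6 = 0.639389 − 0.000003·(0.000321)/(0.000508) = 0.639387;  |Δ| = 0.000002
|t_6 − t_5| = 0.000002 < 0.0001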